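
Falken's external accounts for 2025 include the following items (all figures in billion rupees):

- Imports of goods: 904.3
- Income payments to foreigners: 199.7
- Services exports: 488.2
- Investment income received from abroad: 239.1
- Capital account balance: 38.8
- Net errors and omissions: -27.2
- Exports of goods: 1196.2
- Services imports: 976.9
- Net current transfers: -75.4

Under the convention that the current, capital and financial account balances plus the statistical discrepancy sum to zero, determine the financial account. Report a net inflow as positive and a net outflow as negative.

221.2

Goods balance = 1196.2 - 904.3 = 291.9
Services balance = 488.2 - 976.9 = -488.7
Trade balance (goods + services) = 291.9 + (-488.7) = -196.8
Net primary income = 239.1 - 199.7 = 39.4
Net secondary income = -75.4
Current account = -196.8 + 39.4 + (-75.4) = -232.8
Financial account = -(-232.8 + 38.8 + (-27.2)) = 221.2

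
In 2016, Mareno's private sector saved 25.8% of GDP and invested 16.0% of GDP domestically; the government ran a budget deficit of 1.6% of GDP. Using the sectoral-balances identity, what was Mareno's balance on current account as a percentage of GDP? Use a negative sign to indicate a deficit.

By the sectoral-balances identity, CA = (S_private - I) + (T - G).
Private balance = 25.8 - 16.0 = 9.8
Government balance (T - G) = -1.6
CA = 9.8 + (-1.6) = 8.2

8.2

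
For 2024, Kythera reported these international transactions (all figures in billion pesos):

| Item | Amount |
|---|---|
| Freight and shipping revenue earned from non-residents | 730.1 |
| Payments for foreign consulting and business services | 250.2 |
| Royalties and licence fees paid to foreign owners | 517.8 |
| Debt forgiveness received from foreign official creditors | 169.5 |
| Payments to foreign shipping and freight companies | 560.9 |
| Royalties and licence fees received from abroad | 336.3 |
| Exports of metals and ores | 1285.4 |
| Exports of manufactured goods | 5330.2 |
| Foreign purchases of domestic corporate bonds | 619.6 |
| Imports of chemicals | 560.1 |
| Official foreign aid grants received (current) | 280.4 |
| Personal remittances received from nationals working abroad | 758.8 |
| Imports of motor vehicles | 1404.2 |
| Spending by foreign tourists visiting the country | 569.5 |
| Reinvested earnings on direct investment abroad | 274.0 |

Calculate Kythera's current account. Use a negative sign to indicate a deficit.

6271.5

Goods: -560.1 - 1404.2 + 1285.4 + 5330.2 = 4651.3
Services: -250.2 - 517.8 + 730.1 + 569.5 + 336.3 - 560.9 = 307.0
Primary income: 274.0
Secondary income: 758.8 + 280.4 = 1039.2
Current account = 4651.3 + 307.0 + 274.0 + 1039.2 = 6271.5
(Excluded from the current account — capital account: debt forgiveness received from foreign official creditors 169.5; financial account: foreign purchases of domestic corporate bonds 619.6.)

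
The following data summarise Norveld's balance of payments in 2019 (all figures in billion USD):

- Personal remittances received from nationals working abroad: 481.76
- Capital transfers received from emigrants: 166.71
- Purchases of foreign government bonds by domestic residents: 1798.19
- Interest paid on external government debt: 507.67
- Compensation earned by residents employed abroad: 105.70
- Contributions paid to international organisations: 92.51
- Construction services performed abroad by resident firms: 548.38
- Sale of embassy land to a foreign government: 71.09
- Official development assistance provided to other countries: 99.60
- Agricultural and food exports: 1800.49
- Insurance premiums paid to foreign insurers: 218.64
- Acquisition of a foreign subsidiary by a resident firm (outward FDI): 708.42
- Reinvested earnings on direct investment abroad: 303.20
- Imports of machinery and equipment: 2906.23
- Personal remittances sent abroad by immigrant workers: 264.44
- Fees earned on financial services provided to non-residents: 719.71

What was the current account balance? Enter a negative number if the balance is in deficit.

Goods: -2906.23 + 1800.49 = -1105.74
Services: 719.71 + 548.38 - 218.64 = 1049.45
Primary income: -507.67 + 105.70 + 303.20 = -98.77
Secondary income: -92.51 + 481.76 - 264.44 - 99.60 = 25.21
Current account = (-1105.74) + 1049.45 + (-98.77) + 25.21 = -129.85
(Excluded from the current account — capital account: capital transfers received from emigrants 166.71, sale of embassy land to a foreign government 71.09; financial account: purchases of foreign government bonds by domestic residents 1798.19, acquisition of a foreign subsidiary by a resident firm (outward FDI) 708.42.)

-129.85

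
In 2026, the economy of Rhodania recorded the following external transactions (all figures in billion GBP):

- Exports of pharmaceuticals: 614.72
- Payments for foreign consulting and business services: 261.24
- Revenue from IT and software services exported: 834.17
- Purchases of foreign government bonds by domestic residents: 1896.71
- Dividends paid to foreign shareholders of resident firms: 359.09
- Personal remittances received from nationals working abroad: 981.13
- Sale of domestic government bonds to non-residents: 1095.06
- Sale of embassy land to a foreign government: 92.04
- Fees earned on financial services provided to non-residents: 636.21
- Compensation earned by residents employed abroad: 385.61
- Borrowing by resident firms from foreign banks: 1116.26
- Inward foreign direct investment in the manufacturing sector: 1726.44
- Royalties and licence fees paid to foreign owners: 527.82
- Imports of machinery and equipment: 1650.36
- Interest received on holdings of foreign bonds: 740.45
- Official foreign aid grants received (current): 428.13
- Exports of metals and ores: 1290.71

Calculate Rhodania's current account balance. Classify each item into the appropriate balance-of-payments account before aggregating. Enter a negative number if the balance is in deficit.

3112.62

Goods: -1650.36 + 614.72 + 1290.71 = 255.07
Services: 834.17 - 261.24 + 636.21 - 527.82 = 681.32
Primary income: 385.61 + 740.45 - 359.09 = 766.97
Secondary income: 428.13 + 981.13 = 1409.26
Current account = 255.07 + 681.32 + 766.97 + 1409.26 = 3112.62
(Excluded from the current account — financial account: purchases of foreign government bonds by domestic residents 1896.71, sale of domestic government bonds to non-residents 1095.06, borrowing by resident firms from foreign banks 1116.26, inward foreign direct investment in the manufacturing sector 1726.44; capital account: sale of embassy land to a foreign government 92.04.)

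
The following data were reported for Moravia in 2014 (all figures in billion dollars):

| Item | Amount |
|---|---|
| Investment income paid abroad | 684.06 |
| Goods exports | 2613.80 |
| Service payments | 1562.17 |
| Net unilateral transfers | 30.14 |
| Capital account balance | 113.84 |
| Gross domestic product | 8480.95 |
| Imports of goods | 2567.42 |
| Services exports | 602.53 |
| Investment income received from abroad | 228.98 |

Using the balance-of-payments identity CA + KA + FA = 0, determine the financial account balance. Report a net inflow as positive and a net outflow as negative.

1224.36

Goods balance = 2613.80 - 2567.42 = 46.38
Services balance = 602.53 - 1562.17 = -959.64
Trade balance (goods + services) = 46.38 + (-959.64) = -913.26
Net primary income = 228.98 - 684.06 = -455.08
Net secondary income = 30.14
Current account = -913.26 + (-455.08) + 30.14 = -1338.20
Financial account = -(-1338.20 + 113.84) = 1224.36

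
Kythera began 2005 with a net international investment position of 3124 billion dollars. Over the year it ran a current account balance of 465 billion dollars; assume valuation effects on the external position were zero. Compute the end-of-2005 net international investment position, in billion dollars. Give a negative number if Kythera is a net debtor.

With no valuation effects, change in NIIP = current account = 465
End-of-year NIIP = 3124 + 465 = 3589

3589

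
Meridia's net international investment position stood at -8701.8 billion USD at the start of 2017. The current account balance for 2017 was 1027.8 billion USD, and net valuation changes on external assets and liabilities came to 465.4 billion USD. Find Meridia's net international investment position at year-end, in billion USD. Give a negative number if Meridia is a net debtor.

Change in NIIP = current account + net valuation change = 1027.8 + 465.4 = 1493.2
End-of-year NIIP = -8701.8 + 1493.2 = -7208.6

-7208.6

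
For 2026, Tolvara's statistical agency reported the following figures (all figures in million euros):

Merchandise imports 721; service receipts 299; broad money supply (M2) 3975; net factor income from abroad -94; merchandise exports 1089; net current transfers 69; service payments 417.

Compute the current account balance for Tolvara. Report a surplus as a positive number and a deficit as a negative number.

225

Goods balance = 1089 - 721 = 368
Services balance = 299 - 417 = -118
Trade balance (goods + services) = 368 + (-118) = 250
Net primary income = -94
Net secondary income = 69
Current account = 250 + (-94) + 69 = 225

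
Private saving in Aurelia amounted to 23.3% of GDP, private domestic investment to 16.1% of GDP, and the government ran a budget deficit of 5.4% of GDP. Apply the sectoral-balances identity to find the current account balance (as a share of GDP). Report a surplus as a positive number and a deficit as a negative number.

1.8

By the sectoral-balances identity, CA = (S_private - I) + (T - G).
Private balance = 23.3 - 16.1 = 7.2
Government balance (T - G) = -5.4
CA = 7.2 + (-5.4) = 1.8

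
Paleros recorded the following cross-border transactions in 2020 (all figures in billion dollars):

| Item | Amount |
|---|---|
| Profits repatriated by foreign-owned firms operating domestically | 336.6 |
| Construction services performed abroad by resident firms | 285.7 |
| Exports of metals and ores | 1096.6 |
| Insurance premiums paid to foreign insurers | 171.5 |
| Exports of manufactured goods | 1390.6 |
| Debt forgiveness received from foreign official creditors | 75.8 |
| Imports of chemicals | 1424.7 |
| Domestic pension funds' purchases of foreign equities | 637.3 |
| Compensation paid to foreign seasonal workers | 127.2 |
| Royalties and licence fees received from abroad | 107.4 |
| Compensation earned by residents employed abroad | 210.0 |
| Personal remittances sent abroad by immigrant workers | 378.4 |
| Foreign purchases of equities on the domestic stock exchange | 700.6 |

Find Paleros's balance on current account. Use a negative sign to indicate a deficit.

651.9

Goods: 1096.6 - 1424.7 + 1390.6 = 1062.5
Services: 107.4 + 285.7 - 171.5 = 221.6
Primary income: -336.6 - 127.2 + 210.0 = -253.8
Secondary income: -378.4
Current account = 1062.5 + 221.6 + (-253.8) + (-378.4) = 651.9
(Excluded from the current account — capital account: debt forgiveness received from foreign official creditors 75.8; financial account: domestic pension funds' purchases of foreign equities 637.3, foreign purchases of equities on the domestic stock exchange 700.6.)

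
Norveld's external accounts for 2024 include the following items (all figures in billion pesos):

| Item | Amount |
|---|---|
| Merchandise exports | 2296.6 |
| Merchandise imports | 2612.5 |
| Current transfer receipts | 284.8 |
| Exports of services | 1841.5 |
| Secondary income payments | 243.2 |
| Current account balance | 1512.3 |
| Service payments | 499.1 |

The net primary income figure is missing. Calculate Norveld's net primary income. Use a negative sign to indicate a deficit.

Current account = goods balance + services balance + net primary income + net secondary income
Sum of the known components = 1068.1
Net primary income = CA - (known components) = 1512.3 - 1068.1 = 444.2

444.2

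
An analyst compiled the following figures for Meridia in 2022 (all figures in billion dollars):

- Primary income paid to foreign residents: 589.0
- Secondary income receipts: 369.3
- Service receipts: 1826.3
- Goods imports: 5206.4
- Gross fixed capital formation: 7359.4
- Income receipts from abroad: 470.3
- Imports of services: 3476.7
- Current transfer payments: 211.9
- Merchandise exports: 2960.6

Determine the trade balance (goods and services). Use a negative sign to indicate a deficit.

-3896.2

Goods balance = 2960.6 - 5206.4 = -2245.8
Services balance = 1826.3 - 3476.7 = -1650.4
Trade balance (goods + services) = -2245.8 + (-1650.4) = -3896.2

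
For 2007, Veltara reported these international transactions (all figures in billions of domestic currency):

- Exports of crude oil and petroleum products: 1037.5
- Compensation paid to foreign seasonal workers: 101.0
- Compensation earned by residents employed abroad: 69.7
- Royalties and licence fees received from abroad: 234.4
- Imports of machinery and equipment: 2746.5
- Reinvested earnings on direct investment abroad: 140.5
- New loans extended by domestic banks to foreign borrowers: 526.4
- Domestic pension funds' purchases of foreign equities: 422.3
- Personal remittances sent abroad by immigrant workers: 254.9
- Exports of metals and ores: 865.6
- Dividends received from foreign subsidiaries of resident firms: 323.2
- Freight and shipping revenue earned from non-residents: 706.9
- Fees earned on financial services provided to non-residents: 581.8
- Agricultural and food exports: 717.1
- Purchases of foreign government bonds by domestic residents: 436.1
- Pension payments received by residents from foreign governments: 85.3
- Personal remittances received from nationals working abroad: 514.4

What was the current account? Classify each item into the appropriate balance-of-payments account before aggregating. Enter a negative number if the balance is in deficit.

Goods: 1037.5 + 865.6 + 717.1 - 2746.5 = -126.3
Services: 234.4 + 706.9 + 581.8 = 1523.1
Primary income: 323.2 + 140.5 - 101.0 + 69.7 = 432.4
Secondary income: -254.9 + 85.3 + 514.4 = 344.8
Current account = (-126.3) + 1523.1 + 432.4 + 344.8 = 2174.0
(Excluded from the current account — financial account: new loans extended by domestic banks to foreign borrowers 526.4, domestic pension funds' purchases of foreign equities 422.3, purchases of foreign government bonds by domestic residents 436.1.)

2174.0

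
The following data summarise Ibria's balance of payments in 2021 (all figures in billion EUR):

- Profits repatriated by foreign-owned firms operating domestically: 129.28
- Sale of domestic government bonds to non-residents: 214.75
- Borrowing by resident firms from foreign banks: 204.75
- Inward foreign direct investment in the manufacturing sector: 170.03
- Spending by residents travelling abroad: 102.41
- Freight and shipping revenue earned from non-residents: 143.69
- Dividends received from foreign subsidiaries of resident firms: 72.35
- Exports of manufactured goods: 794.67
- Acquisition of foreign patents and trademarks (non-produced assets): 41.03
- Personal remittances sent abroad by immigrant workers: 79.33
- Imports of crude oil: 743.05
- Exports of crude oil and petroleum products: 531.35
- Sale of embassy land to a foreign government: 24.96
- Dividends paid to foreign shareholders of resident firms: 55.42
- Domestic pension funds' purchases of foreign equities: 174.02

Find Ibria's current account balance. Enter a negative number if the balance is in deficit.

Goods: 531.35 + 794.67 - 743.05 = 582.97
Services: -102.41 + 143.69 = 41.28
Primary income: 72.35 - 55.42 - 129.28 = -112.35
Secondary income: -79.33
Current account = 582.97 + 41.28 + (-112.35) + (-79.33) = 432.57
(Excluded from the current account — financial account: sale of domestic government bonds to non-residents 214.75, borrowing by resident firms from foreign banks 204.75, inward foreign direct investment in the manufacturing sector 170.03, domestic pension funds' purchases of foreign equities 174.02; capital account: acquisition of foreign patents and trademarks (non-produced assets) 41.03, sale of embassy land to a foreign government 24.96.)

432.57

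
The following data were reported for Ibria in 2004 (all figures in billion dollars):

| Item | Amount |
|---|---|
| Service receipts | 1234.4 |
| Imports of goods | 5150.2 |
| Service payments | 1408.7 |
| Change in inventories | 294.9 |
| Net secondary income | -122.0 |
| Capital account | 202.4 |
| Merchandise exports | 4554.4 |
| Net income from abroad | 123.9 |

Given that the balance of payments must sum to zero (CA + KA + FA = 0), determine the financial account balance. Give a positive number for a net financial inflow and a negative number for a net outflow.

565.8

Goods balance = 4554.4 - 5150.2 = -595.8
Services balance = 1234.4 - 1408.7 = -174.3
Trade balance (goods + services) = -595.8 + (-174.3) = -770.1
Net primary income = 123.9
Net secondary income = -122.0
Current account = -770.1 + 123.9 + (-122.0) = -768.2
Financial account = -(-768.2 + 202.4) = 565.8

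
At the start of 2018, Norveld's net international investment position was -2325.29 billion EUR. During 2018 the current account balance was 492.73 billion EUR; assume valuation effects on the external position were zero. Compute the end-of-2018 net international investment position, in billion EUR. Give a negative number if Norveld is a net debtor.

With no valuation effects, change in NIIP = current account = 492.73
End-of-year NIIP = -2325.29 + 492.73 = -1832.56

-1832.56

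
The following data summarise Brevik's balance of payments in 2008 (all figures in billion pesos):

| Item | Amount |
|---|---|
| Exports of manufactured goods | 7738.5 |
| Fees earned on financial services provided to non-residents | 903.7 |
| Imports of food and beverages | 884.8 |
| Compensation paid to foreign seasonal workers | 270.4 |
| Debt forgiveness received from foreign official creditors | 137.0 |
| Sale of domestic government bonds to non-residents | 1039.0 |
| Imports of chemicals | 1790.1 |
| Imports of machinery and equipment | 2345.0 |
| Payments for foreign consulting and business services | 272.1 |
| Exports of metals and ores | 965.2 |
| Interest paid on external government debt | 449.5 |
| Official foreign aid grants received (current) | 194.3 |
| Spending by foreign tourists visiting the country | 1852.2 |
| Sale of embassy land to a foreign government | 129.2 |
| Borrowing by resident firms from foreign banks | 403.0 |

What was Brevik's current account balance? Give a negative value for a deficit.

Goods: 7738.5 - 1790.1 - 2345.0 - 884.8 + 965.2 = 3683.8
Services: 903.7 - 272.1 + 1852.2 = 2483.8
Primary income: -449.5 - 270.4 = -719.9
Secondary income: 194.3
Current account = 3683.8 + 2483.8 + (-719.9) + 194.3 = 5642.0
(Excluded from the current account — capital account: debt forgiveness received from foreign official creditors 137.0, sale of embassy land to a foreign government 129.2; financial account: sale of domestic government bonds to non-residents 1039.0, borrowing by resident firms from foreign banks 403.0.)

5642.0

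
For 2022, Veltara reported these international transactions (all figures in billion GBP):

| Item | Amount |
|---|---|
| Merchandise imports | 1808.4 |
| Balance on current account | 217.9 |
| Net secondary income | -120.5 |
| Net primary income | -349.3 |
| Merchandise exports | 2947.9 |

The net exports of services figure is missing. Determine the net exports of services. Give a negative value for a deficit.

Current account = goods balance + services balance + net primary income + net secondary income
Sum of the known components = 669.7
Net exports of services = CA - (known components) = 217.9 - 669.7 = -451.8

-451.8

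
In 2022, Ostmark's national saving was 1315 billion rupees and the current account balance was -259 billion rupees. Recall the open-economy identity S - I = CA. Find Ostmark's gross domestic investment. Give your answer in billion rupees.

S - I = CA (net lending to the rest of the world).
I = S - CA = 1315 - (-259) = 1574

1574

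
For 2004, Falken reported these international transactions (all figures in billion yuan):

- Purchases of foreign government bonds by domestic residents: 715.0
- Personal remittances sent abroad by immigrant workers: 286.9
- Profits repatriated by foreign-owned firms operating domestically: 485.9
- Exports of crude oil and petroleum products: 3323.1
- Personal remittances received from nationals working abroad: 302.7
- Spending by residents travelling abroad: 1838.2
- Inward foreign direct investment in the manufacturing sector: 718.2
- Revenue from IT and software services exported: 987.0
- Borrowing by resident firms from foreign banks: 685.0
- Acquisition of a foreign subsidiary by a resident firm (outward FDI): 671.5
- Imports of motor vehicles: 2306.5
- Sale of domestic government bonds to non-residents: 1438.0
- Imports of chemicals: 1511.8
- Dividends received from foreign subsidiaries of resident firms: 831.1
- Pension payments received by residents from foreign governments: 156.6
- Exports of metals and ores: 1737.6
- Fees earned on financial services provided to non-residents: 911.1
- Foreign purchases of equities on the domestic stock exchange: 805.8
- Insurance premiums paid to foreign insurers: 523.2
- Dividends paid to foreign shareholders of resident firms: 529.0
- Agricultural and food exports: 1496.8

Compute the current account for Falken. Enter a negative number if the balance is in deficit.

Goods: -2306.5 + 1737.6 + 3323.1 + 1496.8 - 1511.8 = 2739.2
Services: 987.0 - 1838.2 - 523.2 + 911.1 = -463.3
Primary income: -485.9 - 529.0 + 831.1 = -183.8
Secondary income: -286.9 + 156.6 + 302.7 = 172.4
Current account = 2739.2 + (-463.3) + (-183.8) + 172.4 = 2264.5
(Excluded from the current account — financial account: purchases of foreign government bonds by domestic residents 715.0, inward foreign direct investment in the manufacturing sector 718.2, borrowing by resident firms from foreign banks 685.0, acquisition of a foreign subsidiary by a resident firm (outward FDI) 671.5, sale of domestic government bonds to non-residents 1438.0, foreign purchases of equities on the domestic stock exchange 805.8.)

2264.5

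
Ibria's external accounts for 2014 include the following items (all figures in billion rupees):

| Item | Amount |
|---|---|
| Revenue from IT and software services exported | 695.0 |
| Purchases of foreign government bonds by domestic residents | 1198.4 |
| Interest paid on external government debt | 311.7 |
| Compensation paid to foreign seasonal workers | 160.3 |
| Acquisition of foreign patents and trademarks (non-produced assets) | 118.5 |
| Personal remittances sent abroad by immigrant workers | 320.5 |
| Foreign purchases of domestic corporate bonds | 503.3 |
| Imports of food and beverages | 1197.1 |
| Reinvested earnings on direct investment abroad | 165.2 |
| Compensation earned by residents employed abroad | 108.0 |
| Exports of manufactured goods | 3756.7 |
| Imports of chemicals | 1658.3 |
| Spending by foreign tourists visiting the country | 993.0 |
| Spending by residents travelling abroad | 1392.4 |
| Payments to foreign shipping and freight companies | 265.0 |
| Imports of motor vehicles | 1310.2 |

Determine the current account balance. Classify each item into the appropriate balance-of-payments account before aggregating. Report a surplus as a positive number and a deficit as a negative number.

Goods: 3756.7 - 1310.2 - 1658.3 - 1197.1 = -408.9
Services: 993.0 + 695.0 - 1392.4 - 265.0 = 30.6
Primary income: -160.3 + 165.2 + 108.0 - 311.7 = -198.8
Secondary income: -320.5
Current account = (-408.9) + 30.6 + (-198.8) + (-320.5) = -897.6
(Excluded from the current account — financial account: purchases of foreign government bonds by domestic residents 1198.4, foreign purchases of domestic corporate bonds 503.3; capital account: acquisition of foreign patents and trademarks (non-produced assets) 118.5.)

-897.6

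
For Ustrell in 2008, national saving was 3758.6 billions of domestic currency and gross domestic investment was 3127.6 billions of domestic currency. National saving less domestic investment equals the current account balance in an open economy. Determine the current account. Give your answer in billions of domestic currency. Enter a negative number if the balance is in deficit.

S - I = CA (net lending to the rest of the world).
CA = S - I = 3758.6 - 3127.6 = 631.0

631.0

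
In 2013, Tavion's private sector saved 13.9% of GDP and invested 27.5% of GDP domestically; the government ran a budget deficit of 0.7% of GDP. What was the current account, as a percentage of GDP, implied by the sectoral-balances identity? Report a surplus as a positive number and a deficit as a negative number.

-14.3

By the sectoral-balances identity, CA = (S_private - I) + (T - G).
Private balance = 13.9 - 27.5 = -13.6
Government balance (T - G) = -0.7
CA = -13.6 + (-0.7) = -14.3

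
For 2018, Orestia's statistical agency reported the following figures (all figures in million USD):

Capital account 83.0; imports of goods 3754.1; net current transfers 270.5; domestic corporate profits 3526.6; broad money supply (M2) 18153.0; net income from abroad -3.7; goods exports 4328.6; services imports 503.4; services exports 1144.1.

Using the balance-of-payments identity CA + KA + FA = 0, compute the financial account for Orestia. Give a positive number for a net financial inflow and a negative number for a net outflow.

Goods balance = 4328.6 - 3754.1 = 574.5
Services balance = 1144.1 - 503.4 = 640.7
Trade balance (goods + services) = 574.5 + 640.7 = 1215.2
Net primary income = -3.7
Net secondary income = 270.5
Current account = 1215.2 + (-3.7) + 270.5 = 1482.0
Financial account = -(1482.0 + 83.0) = -1565.0

-1565.0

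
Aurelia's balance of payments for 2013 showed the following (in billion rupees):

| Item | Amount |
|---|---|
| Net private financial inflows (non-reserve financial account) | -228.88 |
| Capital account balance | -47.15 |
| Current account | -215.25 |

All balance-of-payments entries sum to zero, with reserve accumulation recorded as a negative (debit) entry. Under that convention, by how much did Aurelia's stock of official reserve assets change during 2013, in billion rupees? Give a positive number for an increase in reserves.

-491.28

Official reserve transactions balance = -((-215.25) + (-47.15) + (-228.88)) = 491.28
An accumulation of reserves is recorded as a debit (negative entry), so the change in the stock of reserves is the negative of that balance.
Change in official reserves = -(491.28) = -491.28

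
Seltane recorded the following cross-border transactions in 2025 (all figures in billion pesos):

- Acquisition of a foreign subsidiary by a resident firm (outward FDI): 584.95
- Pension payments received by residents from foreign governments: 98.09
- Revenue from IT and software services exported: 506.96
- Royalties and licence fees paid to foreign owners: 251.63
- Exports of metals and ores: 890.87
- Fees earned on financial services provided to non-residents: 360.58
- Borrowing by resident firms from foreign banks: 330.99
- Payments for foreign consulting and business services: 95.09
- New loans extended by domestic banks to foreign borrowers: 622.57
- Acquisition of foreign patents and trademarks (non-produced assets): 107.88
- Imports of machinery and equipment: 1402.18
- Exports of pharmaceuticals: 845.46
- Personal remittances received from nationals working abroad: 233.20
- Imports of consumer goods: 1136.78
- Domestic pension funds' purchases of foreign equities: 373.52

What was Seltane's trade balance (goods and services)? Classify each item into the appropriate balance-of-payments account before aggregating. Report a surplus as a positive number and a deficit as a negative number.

-281.81

Goods: -1402.18 + 890.87 + 845.46 - 1136.78 = -802.63
Services: -95.09 + 506.96 + 360.58 - 251.63 = 520.82
Trade balance = -802.63 + 520.82 = -281.81
(Excluded from the trade balance — financial account: acquisition of a foreign subsidiary by a resident firm (outward FDI) 584.95, borrowing by resident firms from foreign banks 330.99, new loans extended by domestic banks to foreign borrowers 622.57, domestic pension funds' purchases of foreign equities 373.52; secondary income: pension payments received by residents from foreign governments 98.09, personal remittances received from nationals working abroad 233.20; capital account: acquisition of foreign patents and trademarks (non-produced assets) 107.88.)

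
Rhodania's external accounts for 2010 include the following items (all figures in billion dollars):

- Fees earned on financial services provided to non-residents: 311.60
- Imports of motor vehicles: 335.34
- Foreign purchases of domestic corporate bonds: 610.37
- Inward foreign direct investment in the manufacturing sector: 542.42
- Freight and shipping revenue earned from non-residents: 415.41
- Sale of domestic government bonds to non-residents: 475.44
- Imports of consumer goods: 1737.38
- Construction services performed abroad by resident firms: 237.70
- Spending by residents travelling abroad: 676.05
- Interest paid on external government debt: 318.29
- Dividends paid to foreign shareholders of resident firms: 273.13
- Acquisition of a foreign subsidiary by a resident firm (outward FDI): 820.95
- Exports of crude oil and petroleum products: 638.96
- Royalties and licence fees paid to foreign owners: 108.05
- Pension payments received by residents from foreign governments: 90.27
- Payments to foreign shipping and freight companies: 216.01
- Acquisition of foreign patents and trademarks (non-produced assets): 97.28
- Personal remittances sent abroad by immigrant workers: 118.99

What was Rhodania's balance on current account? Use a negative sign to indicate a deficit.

Goods: 638.96 - 1737.38 - 335.34 = -1433.76
Services: 415.41 - 216.01 - 676.05 + 237.70 - 108.05 + 311.60 = -35.40
Primary income: -318.29 - 273.13 = -591.42
Secondary income: 90.27 - 118.99 = -28.72
Current account = (-1433.76) + (-35.40) + (-591.42) + (-28.72) = -2089.30
(Excluded from the current account — financial account: foreign purchases of domestic corporate bonds 610.37, inward foreign direct investment in the manufacturing sector 542.42, sale of domestic government bonds to non-residents 475.44, acquisition of a foreign subsidiary by a resident firm (outward FDI) 820.95; capital account: acquisition of foreign patents and trademarks (non-produced assets) 97.28.)

-2089.30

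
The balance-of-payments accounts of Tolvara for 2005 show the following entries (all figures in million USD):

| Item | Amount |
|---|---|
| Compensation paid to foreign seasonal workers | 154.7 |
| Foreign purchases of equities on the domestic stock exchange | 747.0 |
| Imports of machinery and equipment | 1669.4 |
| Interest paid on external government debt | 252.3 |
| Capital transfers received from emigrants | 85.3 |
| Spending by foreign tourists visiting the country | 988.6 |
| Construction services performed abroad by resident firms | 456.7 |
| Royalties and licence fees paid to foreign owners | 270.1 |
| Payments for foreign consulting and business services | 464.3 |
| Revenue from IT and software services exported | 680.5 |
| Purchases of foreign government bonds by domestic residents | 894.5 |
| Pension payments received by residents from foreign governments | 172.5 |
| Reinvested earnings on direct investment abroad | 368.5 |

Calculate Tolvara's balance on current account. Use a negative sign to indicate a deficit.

-144.0

Goods: -1669.4
Services: 988.6 - 464.3 - 270.1 + 680.5 + 456.7 = 1391.4
Primary income: 368.5 - 154.7 - 252.3 = -38.5
Secondary income: 172.5
Current account = (-1669.4) + 1391.4 + (-38.5) + 172.5 = -144.0
(Excluded from the current account — financial account: foreign purchases of equities on the domestic stock exchange 747.0, purchases of foreign government bonds by domestic residents 894.5; capital account: capital transfers received from emigrants 85.3.)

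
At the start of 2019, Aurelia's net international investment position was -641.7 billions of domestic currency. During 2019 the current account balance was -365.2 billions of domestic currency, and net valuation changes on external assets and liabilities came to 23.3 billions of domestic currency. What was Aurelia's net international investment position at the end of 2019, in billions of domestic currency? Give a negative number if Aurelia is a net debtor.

Change in NIIP = current account + net valuation change = -365.2 + 23.3 = -341.9
End-of-year NIIP = -641.7 + (-341.9) = -983.6

-983.6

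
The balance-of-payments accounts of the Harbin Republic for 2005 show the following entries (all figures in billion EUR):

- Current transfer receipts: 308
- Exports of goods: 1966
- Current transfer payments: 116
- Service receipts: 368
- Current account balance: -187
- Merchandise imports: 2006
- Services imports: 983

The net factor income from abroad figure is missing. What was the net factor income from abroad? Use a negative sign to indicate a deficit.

Current account = goods balance + services balance + net primary income + net secondary income
Sum of the known components = -463
Net factor income from abroad = CA - (known components) = -187 - (-463) = 276

276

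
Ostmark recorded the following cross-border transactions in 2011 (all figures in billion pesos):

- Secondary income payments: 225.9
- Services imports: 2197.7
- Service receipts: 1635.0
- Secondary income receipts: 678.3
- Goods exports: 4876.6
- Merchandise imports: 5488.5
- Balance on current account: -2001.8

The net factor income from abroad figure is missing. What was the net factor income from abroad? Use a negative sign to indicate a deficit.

-1279.6

Current account = goods balance + services balance + net primary income + net secondary income
Sum of the known components = -722.2
Net factor income from abroad = CA - (known components) = -2001.8 - (-722.2) = -1279.6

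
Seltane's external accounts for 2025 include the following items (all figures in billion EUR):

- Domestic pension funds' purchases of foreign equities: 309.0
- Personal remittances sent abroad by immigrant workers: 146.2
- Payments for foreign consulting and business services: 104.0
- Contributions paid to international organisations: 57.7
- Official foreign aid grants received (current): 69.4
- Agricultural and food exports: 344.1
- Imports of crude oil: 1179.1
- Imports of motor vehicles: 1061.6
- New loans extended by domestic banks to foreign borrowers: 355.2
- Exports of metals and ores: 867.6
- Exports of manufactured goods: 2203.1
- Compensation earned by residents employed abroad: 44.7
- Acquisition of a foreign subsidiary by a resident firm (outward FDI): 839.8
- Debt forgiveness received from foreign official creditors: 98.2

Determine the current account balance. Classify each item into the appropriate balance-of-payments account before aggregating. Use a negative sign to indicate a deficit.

Goods: 2203.1 + 344.1 - 1061.6 + 867.6 - 1179.1 = 1174.1
Services: -104.0
Primary income: 44.7
Secondary income: -57.7 - 146.2 + 69.4 = -134.5
Current account = 1174.1 + (-104.0) + 44.7 + (-134.5) = 980.3
(Excluded from the current account — financial account: domestic pension funds' purchases of foreign equities 309.0, new loans extended by domestic banks to foreign borrowers 355.2, acquisition of a foreign subsidiary by a resident firm (outward FDI) 839.8; capital account: debt forgiveness received from foreign official creditors 98.2.)

980.3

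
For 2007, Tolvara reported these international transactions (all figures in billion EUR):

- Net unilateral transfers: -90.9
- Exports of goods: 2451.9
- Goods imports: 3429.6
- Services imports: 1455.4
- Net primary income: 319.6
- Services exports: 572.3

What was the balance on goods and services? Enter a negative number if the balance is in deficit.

Goods balance = 2451.9 - 3429.6 = -977.7
Services balance = 572.3 - 1455.4 = -883.1
Trade balance (goods + services) = -977.7 + (-883.1) = -1860.8

-1860.8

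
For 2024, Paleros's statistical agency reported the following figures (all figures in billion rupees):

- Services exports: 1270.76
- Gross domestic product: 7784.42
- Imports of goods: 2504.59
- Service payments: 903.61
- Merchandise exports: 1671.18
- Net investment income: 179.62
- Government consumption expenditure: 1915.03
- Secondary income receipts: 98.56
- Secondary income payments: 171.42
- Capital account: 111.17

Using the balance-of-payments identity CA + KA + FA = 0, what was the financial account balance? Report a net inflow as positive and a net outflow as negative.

Goods balance = 1671.18 - 2504.59 = -833.41
Services balance = 1270.76 - 903.61 = 367.15
Trade balance (goods + services) = -833.41 + 367.15 = -466.26
Net primary income = 179.62
Net secondary income = 98.56 - 171.42 = -72.86
Current account = -466.26 + 179.62 + (-72.86) = -359.50
Financial account = -(-359.50 + 111.17) = 248.33

248.33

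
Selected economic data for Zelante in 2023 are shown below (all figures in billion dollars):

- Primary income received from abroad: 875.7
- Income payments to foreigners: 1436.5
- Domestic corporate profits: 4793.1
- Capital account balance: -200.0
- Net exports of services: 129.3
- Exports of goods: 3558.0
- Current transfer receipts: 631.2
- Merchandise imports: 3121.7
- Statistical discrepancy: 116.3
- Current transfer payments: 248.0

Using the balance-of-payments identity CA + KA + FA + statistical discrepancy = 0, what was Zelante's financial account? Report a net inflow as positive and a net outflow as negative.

Goods balance = 3558.0 - 3121.7 = 436.3
Services balance = 129.3
Trade balance (goods + services) = 436.3 + 129.3 = 565.6
Net primary income = 875.7 - 1436.5 = -560.8
Net secondary income = 631.2 - 248.0 = 383.2
Current account = 565.6 + (-560.8) + 383.2 = 388.0
Financial account = -(388.0 + (-200.0) + 116.3) = -304.3

-304.3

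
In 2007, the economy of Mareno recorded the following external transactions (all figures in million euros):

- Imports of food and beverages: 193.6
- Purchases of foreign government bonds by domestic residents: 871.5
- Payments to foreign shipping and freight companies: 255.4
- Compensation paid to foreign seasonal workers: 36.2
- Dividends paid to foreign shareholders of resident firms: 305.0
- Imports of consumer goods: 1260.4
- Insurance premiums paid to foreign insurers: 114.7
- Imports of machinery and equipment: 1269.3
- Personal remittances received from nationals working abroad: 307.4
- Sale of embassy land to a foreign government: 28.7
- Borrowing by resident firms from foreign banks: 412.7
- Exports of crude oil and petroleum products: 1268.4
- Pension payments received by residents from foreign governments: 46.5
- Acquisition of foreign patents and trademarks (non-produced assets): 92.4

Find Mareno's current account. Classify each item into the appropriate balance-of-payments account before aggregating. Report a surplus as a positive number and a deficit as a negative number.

Goods: -1269.3 - 1260.4 - 193.6 + 1268.4 = -1454.9
Services: -255.4 - 114.7 = -370.1
Primary income: -36.2 - 305.0 = -341.2
Secondary income: 307.4 + 46.5 = 353.9
Current account = (-1454.9) + (-370.1) + (-341.2) + 353.9 = -1812.3
(Excluded from the current account — financial account: purchases of foreign government bonds by domestic residents 871.5, borrowing by resident firms from foreign banks 412.7; capital account: sale of embassy land to a foreign government 28.7, acquisition of foreign patents and trademarks (non-produced assets) 92.4.)

-1812.3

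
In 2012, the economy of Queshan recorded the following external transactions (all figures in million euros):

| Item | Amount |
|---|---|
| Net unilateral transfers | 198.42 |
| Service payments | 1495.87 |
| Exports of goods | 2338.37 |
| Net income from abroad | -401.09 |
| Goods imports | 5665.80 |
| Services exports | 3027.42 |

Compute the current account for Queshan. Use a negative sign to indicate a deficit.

Goods balance = 2338.37 - 5665.80 = -3327.43
Services balance = 3027.42 - 1495.87 = 1531.55
Trade balance (goods + services) = -3327.43 + 1531.55 = -1795.88
Net primary income = -401.09
Net secondary income = 198.42
Current account = -1795.88 + (-401.09) + 198.42 = -1998.55

-1998.55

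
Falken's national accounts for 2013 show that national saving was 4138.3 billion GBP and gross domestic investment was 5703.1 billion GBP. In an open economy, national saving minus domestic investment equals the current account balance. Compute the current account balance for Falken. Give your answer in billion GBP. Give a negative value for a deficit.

-1564.8

S - I = CA (net lending to the rest of the world).
CA = S - I = 4138.3 - 5703.1 = -1564.8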